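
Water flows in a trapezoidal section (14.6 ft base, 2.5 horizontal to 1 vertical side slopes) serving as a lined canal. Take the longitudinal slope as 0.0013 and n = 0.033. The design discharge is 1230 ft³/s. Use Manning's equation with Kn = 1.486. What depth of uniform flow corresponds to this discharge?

Manning's equation rearranged: A R^(2/3) = nQ / (1.486·√S) = 0.033 × 1230 / (1.486 × √0.0013) = 757.6.
Try y = 6.93 ft: A R^(2/3) = 581.5 — low.
Try y = 7.86 ft: A R^(2/3) = 758.4 — matches.

y_n = 7.86 ft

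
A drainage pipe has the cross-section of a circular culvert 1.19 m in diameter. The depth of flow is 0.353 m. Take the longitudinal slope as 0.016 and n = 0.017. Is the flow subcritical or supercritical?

supercritical

For a circular section of diameter D = 1.19 m at depth y = 0.353 m, the central angle is θ = 2 arccos(1 − 2y/D) = 2.304 rad. Then A = (D²/8)(θ − sin θ) = 0.2763 m² and P = Dθ/2 = 1.371 m.
Hydraulic radius R = A/P = 0.2763/1.371 = 0.2015 m.
V = (1/n) R^(2/3) √S = (1/0.017) × 0.2015^(2/3) × √0.016 = 2.558 m/s. Hydraulic depth D_h = A/T = 0.2763/1.087 = 0.2541 m.
Froude number Fr = V/√(g·D_h) = 2.558/√(9.81×0.2541) = 1.62, which is greater than 1, so the flow is supercritical.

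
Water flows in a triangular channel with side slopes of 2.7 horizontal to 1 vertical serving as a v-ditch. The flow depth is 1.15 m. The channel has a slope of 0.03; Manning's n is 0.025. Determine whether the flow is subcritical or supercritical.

supercritical

For a triangular section with side slope z = 2.7: A = zy² = 2.7×1.15² = 3.571 m²; P = 2y√(1+z²) = 2×1.15×2.879 = 6.622 m.
Hydraulic radius R = A/P = 3.571/6.622 = 0.5392 m.
V = (1/n) R^(2/3) √S = (1/0.025) × 0.5392^(2/3) × √0.03 = 4.59 m/s. Hydraulic depth D_h = A/T = 3.571/6.21 = 0.575 m.
Froude number Fr = V/√(g·D_h) = 4.59/√(9.81×0.575) = 1.93, which is greater than 1, so the flow is supercritical.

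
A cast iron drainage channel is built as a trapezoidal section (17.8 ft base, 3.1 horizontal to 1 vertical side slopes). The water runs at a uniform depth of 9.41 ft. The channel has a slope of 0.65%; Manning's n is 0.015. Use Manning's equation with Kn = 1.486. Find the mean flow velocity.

V = 25.1 ft/s

With bottom width b = 17.8 ft and side slope z = 3.1: A = (b + zy)y = (17.8 + 3.1×9.41)×9.41 = 442 ft²; P = b + 2y√(1+z²) = 17.8 + 2×9.41×3.257 = 79.1 ft.
Hydraulic radius R = A/P = 442/79.1 = 5.588 ft.
From Manning's equation, V = (1.486/n) R^(2/3) S^(1/2) = (1.486/0.015) × 5.588^(2/3) × 0.0065^(1/2) = 25.1 ft/s.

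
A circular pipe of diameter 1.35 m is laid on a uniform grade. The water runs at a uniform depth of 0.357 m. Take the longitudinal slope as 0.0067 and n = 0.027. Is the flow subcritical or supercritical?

subcritical

For a circular section of diameter D = 1.35 m at depth y = 0.357 m, the central angle is θ = 2 arccos(1 − 2y/D) = 2.16 rad. Then A = (D²/8)(θ − sin θ) = 0.3029 m² and P = Dθ/2 = 1.458 m.
Hydraulic radius R = A/P = 0.3029/1.458 = 0.2077 m.
V = (1/n) R^(2/3) √S = (1/0.027) × 0.2077^(2/3) × √0.0067 = 1.063 m/s. Hydraulic depth D_h = A/T = 0.3029/1.191 = 0.2543 m.
Froude number Fr = V/√(g·D_h) = 1.063/√(9.81×0.2543) = 0.673, which is less than 1, so the flow is subcritical.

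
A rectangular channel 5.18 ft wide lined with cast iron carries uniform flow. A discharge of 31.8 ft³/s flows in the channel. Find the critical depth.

For a rectangular channel, critical depth y_c = (q²/g)^(1/3) where q = Q/b = 31.8/5.18 = 6.139 ft²/s.
So y_c = (6.139²/32.2)^(1/3) = 1.05 ft.

y_c = 1.05 ft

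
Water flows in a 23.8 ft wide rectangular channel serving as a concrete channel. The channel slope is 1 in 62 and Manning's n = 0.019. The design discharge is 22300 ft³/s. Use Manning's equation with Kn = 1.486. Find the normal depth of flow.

y_n = 23.7 ft

Manning's equation rearranged: A R^(2/3) = nQ / (1.486·√S) = 0.019 × 22300 / (1.486 × √0.01613) = 2245.
Try y = 17.2 ft: A R^(2/3) = 1503 — low.
Try y = 29.5 ft: A R^(2/3) = 2920 — high.
Try y = 23.7 ft: A R^(2/3) = 2242 — matches.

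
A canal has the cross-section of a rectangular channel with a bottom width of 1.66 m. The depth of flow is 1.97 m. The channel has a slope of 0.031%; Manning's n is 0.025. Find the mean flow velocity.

V = 0.492 m/s

Flow area A = b·y = 1.66 × 1.97 = 3.27 m². Wetted perimeter P = b + 2y = 1.66 + 2×1.97 = 5.6 m.
Hydraulic radius R = A/P = 3.27/5.6 = 0.584 m.
From Manning's equation, V = (1/n) R^(2/3) S^(1/2) = (1/0.025) × 0.584^(2/3) × 0.00031^(1/2) = 0.492 m/s.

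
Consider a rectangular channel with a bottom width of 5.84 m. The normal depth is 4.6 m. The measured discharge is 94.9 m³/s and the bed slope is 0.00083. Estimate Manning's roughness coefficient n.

n = 0.012

Flow area A = b·y = 5.84 × 4.6 = 26.86 m². Wetted perimeter P = b + 2y = 5.84 + 2×4.6 = 15.04 m.
Hydraulic radius R = A/P = 26.86/15.04 = 1.786 m.
Rearranging Manning's equation: n = (1/Q) A R^(2/3) S^(1/2) = (1/94.9) × 26.86 × 1.786^(2/3) × √0.00083 = 0.012.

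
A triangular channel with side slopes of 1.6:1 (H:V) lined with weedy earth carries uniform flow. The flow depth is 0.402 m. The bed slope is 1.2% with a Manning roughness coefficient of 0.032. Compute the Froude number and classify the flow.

For a triangular section with side slope z = 1.6: A = zy² = 1.6×0.402² = 0.2586 m²; P = 2y√(1+z²) = 2×0.402×1.887 = 1.517 m.
Hydraulic radius R = A/P = 0.2586/1.517 = 0.1704 m.
V = (1/n) R^(2/3) √S = (1/0.032) × 0.1704^(2/3) × √0.012 = 1.052 m/s. Hydraulic depth D_h = A/T = 0.2586/1.286 = 0.201 m.
Froude number Fr = V/√(g·D_h) = 1.052/√(9.81×0.201) = 0.749, which is less than 1, so the flow is subcritical.

subcritical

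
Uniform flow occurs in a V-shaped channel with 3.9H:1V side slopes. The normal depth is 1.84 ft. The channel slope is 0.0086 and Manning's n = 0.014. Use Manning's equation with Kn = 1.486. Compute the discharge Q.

For a triangular section with side slope z = 3.9: A = zy² = 3.9×1.84² = 13.2 ft²; P = 2y√(1+z²) = 2×1.84×4.026 = 14.82 ft.
Hydraulic radius R = A/P = 13.2/14.82 = 0.8912 ft.
Manning's equation: Q = (1.486/n) A R^(2/3) S^(1/2) = (1.486/0.014) × 13.2 × 0.8912^(2/3) × 0.0086^(1/2) = 120 ft³/s.

Q = 120 ft³/s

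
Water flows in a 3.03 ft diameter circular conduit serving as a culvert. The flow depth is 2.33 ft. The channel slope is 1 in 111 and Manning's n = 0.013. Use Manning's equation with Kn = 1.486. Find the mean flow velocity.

For a circular section of diameter D = 3.03 ft at depth y = 2.33 ft, the central angle is θ = 2 arccos(1 − 2y/D) = 4.278 rad. Then A = (D²/8)(θ − sin θ) = 5.95 ft² and P = Dθ/2 = 6.481 ft.
Hydraulic radius R = A/P = 5.95/6.481 = 0.9181 ft.
From Manning's equation, V = (1.486/n) R^(2/3) S^(1/2) = (1.486/0.013) × 0.9181^(2/3) × 0.009009^(1/2) = 10.2 ft/s.

V = 10.2 ft/s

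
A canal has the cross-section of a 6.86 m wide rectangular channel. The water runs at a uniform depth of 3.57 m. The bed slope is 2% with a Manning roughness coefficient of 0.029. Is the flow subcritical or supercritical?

supercritical

Flow area A = b·y = 6.86 × 3.57 = 24.49 m². Wetted perimeter P = b + 2y = 6.86 + 2×3.57 = 14 m.
Hydraulic radius R = A/P = 24.49/14 = 1.749 m.
V = (1/n) R^(2/3) √S = (1/0.029) × 1.749^(2/3) × √0.02 = 7.08 m/s. Hydraulic depth D_h = A/T = 24.49/6.86 = 3.57 m.
Froude number Fr = V/√(g·D_h) = 7.08/√(9.81×3.57) = 1.2, which is greater than 1, so the flow is supercritical.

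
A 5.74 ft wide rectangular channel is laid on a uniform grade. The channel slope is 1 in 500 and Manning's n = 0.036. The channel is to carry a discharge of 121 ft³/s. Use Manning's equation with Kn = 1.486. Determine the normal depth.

y_n = 7.09 ft

Manning's equation rearranged: A R^(2/3) = nQ / (1.486·√S) = 0.036 × 121 / (1.486 × √0.002) = 65.55.
At y = 8.68 ft: A R^(2/3) = 83.17 — over.
At y = 5.89 ft: A R^(2/3) = 52.4 — short.
At y = 7.09 ft: A R^(2/3) = 65.52 — ≈ 65.55.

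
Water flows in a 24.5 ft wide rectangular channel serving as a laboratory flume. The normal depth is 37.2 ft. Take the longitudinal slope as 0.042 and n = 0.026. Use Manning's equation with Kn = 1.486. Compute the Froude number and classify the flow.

supercritical

Flow area A = b·y = 24.5 × 37.2 = 911.4 ft². Wetted perimeter P = b + 2y = 24.5 + 2×37.2 = 98.9 ft.
Hydraulic radius R = A/P = 911.4/98.9 = 9.215 ft.
V = (1.486/n) R^(2/3) √S = (1.486/0.026) × 9.215^(2/3) × √0.042 = 51.48 ft/s. Hydraulic depth D_h = A/T = 911.4/24.5 = 37.2 ft.
Froude number Fr = V/√(g·D_h) = 51.48/√(32.2×37.2) = 1.49, which is greater than 1, so the flow is supercritical.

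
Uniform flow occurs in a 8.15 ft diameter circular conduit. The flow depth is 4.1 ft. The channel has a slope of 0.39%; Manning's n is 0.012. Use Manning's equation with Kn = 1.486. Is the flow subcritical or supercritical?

For a circular section of diameter D = 8.15 ft at depth y = 4.1 ft, the central angle is θ = 2 arccos(1 − 2y/D) = 3.154 rad. Then A = (D²/8)(θ − sin θ) = 26.29 ft² and P = Dθ/2 = 12.85 ft.
Hydraulic radius R = A/P = 26.29/12.85 = 2.045 ft.
V = (1.486/n) R^(2/3) √S = (1.486/0.012) × 2.045^(2/3) × √0.0039 = 12.46 ft/s. Hydraulic depth D_h = A/T = 26.29/8.15 = 3.226 ft.
Froude number Fr = V/√(g·D_h) = 12.46/√(32.2×3.226) = 1.22, which is greater than 1, so the flow is supercritical.

supercritical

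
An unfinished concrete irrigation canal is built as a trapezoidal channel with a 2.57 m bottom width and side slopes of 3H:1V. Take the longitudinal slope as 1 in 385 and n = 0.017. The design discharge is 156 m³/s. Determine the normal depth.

Manning's equation rearranged: A R^(2/3) = nQ / (1·√S) = 0.017 × 156 / (√0.002597) = 52.04.
Trying y = 2.24 m: A R^(2/3) = 24.06 — low.
Trying y = 3.61 m: A R^(2/3) = 74.32 — high.
Trying y = 3.11 m: A R^(2/3) = 51.97 — close enough.

y_n = 3.11 m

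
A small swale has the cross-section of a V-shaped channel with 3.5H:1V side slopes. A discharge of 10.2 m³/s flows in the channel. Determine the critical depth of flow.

y_c = 1.12 m

At critical depth, Q² T / (g A³) = 1, i.e. A³/T = Q²/g = 10.2²/9.81 = 10.61.
Trying y = 1.29 m: A³/T = 21.88 — too large.
Trying y = 0.925 m: A³/T = 4.148 — too small.
Trying y = 1.12 m: A³/T = 10.79 — matches.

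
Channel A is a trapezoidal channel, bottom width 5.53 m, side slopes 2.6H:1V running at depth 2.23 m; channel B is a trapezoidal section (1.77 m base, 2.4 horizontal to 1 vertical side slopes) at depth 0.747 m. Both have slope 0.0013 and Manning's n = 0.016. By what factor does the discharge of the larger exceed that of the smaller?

19.7

Channel A: With bottom width b = 5.53 m and side slope z = 2.6: A = (b + zy)y = (5.53 + 2.6×2.23)×2.23 = 25.26 m²; P = b + 2y√(1+z²) = 5.53 + 2×2.23×2.786 = 17.95 m. Hydraulic radius R = A/P = 25.26/17.95 = 1.407 m. Q_A = (1/0.016)·25.26·1.407^(2/3)·√0.0013 = 71.48 m³/s.
Channel B: With bottom width b = 1.77 m and side slope z = 2.4: A = (b + zy)y = (1.77 + 2.4×0.747)×0.747 = 2.661 m²; P = b + 2y√(1+z²) = 1.77 + 2×0.747×2.6 = 5.654 m. Hydraulic radius R = A/P = 2.661/5.654 = 0.4707 m. Q_B = (1/0.016)·2.661·0.4707^(2/3)·√0.0013 = 3.629 m³/s.
The larger discharge is 71.48 m³/s and the smaller is 3.629 m³/s; the ratio is 19.7.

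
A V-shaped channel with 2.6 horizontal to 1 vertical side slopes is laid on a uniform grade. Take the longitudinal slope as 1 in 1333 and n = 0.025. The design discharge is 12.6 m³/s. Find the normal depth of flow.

y_n = 2.11 m

Manning's equation rearranged: A R^(2/3) = nQ / (1·√S) = 0.025 × 12.6 / (√0.0007502) = 11.5.
At y = 2.57 m: A R^(2/3) = 19.39 — high.
At y = 1.54 m: A R^(2/3) = 4.947 — low.
At y = 2.11 m: A R^(2/3) = 11.46 — close enough.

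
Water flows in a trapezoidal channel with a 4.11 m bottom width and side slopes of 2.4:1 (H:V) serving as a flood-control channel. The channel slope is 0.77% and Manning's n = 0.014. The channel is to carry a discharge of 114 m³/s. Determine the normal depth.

y_n = 1.89 m

Manning's equation rearranged: A R^(2/3) = nQ / (1·√S) = 0.014 × 114 / (√0.0077) = 18.19.
Try y = 1.35 m: A R^(2/3) = 9.191 — too small.
Try y = 2.05 m: A R^(2/3) = 21.52 — too large.
Try y = 1.89 m: A R^(2/3) = 18.17 — matches.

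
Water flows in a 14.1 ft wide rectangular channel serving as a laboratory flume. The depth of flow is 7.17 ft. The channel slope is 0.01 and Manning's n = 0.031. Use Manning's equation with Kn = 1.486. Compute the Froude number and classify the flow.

Flow area A = b·y = 14.1 × 7.17 = 101.1 ft². Wetted perimeter P = b + 2y = 14.1 + 2×7.17 = 28.44 ft.
Hydraulic radius R = A/P = 101.1/28.44 = 3.555 ft.
V = (1.486/n) R^(2/3) √S = (1.486/0.031) × 3.555^(2/3) × √0.01 = 11.17 ft/s. Hydraulic depth D_h = A/T = 101.1/14.1 = 7.17 ft.
Froude number Fr = V/√(g·D_h) = 11.17/√(32.2×7.17) = 0.735, which is less than 1, so the flow is subcritical.

subcritical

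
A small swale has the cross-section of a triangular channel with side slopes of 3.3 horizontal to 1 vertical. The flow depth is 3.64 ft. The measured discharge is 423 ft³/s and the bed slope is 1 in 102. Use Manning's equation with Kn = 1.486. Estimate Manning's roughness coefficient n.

For a triangular section with side slope z = 3.3: A = zy² = 3.3×3.64² = 43.72 ft²; P = 2y√(1+z²) = 2×3.64×3.448 = 25.1 ft.
Hydraulic radius R = A/P = 43.72/25.1 = 1.742 ft.
Rearranging Manning's equation: n = (1.486/Q) A R^(2/3) S^(1/2) = (1.486/423) × 43.72 × 1.742^(2/3) × √0.009804 = 0.022.

n = 0.022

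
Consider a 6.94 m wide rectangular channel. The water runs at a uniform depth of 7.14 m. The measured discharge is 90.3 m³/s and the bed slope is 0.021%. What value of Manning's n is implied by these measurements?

n = 0.014

Flow area A = b·y = 6.94 × 7.14 = 49.55 m². Wetted perimeter P = b + 2y = 6.94 + 2×7.14 = 21.22 m.
Hydraulic radius R = A/P = 49.55/21.22 = 2.335 m.
Rearranging Manning's equation: n = (1/Q) A R^(2/3) S^(1/2) = (1/90.3) × 49.55 × 2.335^(2/3) × √0.00021 = 0.014.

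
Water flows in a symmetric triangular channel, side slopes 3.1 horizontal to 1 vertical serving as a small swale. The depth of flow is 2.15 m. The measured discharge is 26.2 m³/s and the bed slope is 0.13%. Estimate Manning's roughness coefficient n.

For a triangular section with side slope z = 3.1: A = zy² = 3.1×2.15² = 14.33 m²; P = 2y√(1+z²) = 2×2.15×3.257 = 14.01 m.
Hydraulic radius R = A/P = 14.33/14.01 = 1.023 m.
Rearranging Manning's equation: n = (1/Q) A R^(2/3) S^(1/2) = (1/26.2) × 14.33 × 1.023^(2/3) × √0.0013 = 0.02.

n = 0.02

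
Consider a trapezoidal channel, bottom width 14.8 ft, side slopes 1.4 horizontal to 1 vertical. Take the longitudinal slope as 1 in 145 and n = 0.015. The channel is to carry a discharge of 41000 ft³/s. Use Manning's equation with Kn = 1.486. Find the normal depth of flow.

Manning's equation rearranged: A R^(2/3) = nQ / (1.486·√S) = 0.015 × 41000 / (1.486 × √0.006897) = 4984.
Trying y = 16.9 ft: A R^(2/3) = 2793 — too small.
Trying y = 23.8 ft: A R^(2/3) = 5951 — too large.
Trying y = 22 ft: A R^(2/3) = 4987 — matches.

y_n = 22 ft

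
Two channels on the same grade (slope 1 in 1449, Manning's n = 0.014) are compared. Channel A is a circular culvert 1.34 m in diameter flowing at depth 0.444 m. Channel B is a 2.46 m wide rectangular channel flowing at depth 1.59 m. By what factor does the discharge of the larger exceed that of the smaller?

19

Channel A: For a circular section of diameter D = 1.34 m at depth y = 0.444 m, the central angle is θ = 2 arccos(1 − 2y/D) = 2.453 rad. Then A = (D²/8)(θ − sin θ) = 0.4081 m² and P = Dθ/2 = 1.644 m. Hydraulic radius R = A/P = 0.4081/1.644 = 0.2483 m. Q_A = (1/0.014)·0.4081·0.2483^(2/3)·√0.0006901 = 0.3025 m³/s.
Channel B: Flow area A = b·y = 2.46 × 1.59 = 3.911 m². Wetted perimeter P = b + 2y = 2.46 + 2×1.59 = 5.64 m. Hydraulic radius R = A/P = 3.911/5.64 = 0.6935 m. Q_B = (1/0.014)·3.911·0.6935^(2/3)·√0.0006901 = 5.75 m³/s.
The larger discharge is 5.75 m³/s and the smaller is 0.3025 m³/s; the ratio is 19.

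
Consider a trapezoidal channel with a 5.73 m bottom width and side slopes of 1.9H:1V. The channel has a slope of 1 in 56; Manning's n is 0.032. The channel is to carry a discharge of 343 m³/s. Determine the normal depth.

Manning's equation rearranged: A R^(2/3) = nQ / (1·√S) = 0.032 × 343 / (√0.01786) = 82.14.
Trying y = 4.53 m: A R^(2/3) = 122.1 — over.
Trying y = 3.11 m: A R^(2/3) = 55.46 — short.
Trying y = 3.76 m: A R^(2/3) = 82.2 — ≈ 82.14.

y_n = 3.76 m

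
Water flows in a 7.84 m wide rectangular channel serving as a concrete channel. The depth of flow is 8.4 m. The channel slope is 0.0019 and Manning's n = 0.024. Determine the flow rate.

Flow area A = b·y = 7.84 × 8.4 = 65.86 m². Wetted perimeter P = b + 2y = 7.84 + 2×8.4 = 24.64 m.
Hydraulic radius R = A/P = 65.86/24.64 = 2.673 m.
Manning's equation: Q = (1/n) A R^(2/3) S^(1/2) = (1/0.024) × 65.86 × 2.673^(2/3) × 0.0019^(1/2) = 230 m³/s.

Q = 230 m³/s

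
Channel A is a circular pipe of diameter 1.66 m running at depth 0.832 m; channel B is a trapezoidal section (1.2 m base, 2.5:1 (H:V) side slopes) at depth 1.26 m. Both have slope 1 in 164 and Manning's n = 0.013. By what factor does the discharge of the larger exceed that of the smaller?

7.05

Channel A: For a circular section of diameter D = 1.66 m at depth y = 0.832 m, the central angle is θ = 2 arccos(1 − 2y/D) = 3.146 rad. Then A = (D²/8)(θ − sin θ) = 1.085 m² and P = Dθ/2 = 2.612 m. Hydraulic radius R = A/P = 1.085/2.612 = 0.4156 m. Q_A = (1/0.013)·1.085·0.4156^(2/3)·√0.006098 = 3.631 m³/s.
Channel B: With bottom width b = 1.2 m and side slope z = 2.5: A = (b + zy)y = (1.2 + 2.5×1.26)×1.26 = 5.481 m²; P = b + 2y√(1+z²) = 1.2 + 2×1.26×2.693 = 7.985 m. Hydraulic radius R = A/P = 5.481/7.985 = 0.6864 m. Q_B = (1/0.013)·5.481·0.6864^(2/3)·√0.006098 = 25.62 m³/s.
The larger discharge is 25.62 m³/s and the smaller is 3.631 m³/s; the ratio is 7.05.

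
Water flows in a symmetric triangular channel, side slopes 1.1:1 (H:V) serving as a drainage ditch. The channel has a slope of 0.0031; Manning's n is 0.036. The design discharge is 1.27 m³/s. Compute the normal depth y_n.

y_n = 1.15 m

Manning's equation rearranged: A R^(2/3) = nQ / (1·√S) = 0.036 × 1.27 / (√0.0031) = 0.8212.
Try y = 1.34 m: A R^(2/3) = 1.237 — high.
Try y = 0.991 m: A R^(2/3) = 0.5534 — low.
Try y = 1.15 m: A R^(2/3) = 0.8229 — matches.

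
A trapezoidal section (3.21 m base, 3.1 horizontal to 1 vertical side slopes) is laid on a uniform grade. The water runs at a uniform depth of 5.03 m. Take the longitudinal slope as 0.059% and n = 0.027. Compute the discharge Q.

With bottom width b = 3.21 m and side slope z = 3.1: A = (b + zy)y = (3.21 + 3.1×5.03)×5.03 = 94.58 m²; P = b + 2y√(1+z²) = 3.21 + 2×5.03×3.257 = 35.98 m.
Hydraulic radius R = A/P = 94.58/35.98 = 2.629 m.
Manning's equation: Q = (1/n) A R^(2/3) S^(1/2) = (1/0.027) × 94.58 × 2.629^(2/3) × 0.00059^(1/2) = 162 m³/s.

Q = 162 m³/s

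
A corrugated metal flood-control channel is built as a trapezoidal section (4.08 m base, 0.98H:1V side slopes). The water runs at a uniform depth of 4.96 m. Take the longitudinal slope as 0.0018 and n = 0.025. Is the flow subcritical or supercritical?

subcritical

With bottom width b = 4.08 m and side slope z = 0.98: A = (b + zy)y = (4.08 + 0.98×4.96)×4.96 = 44.35 m²; P = b + 2y√(1+z²) = 4.08 + 2×4.96×1.4 = 17.97 m.
Hydraulic radius R = A/P = 44.35/17.97 = 2.468 m.
V = (1/n) R^(2/3) √S = (1/0.025) × 2.468^(2/3) × √0.0018 = 3.099 m/s. Hydraulic depth D_h = A/T = 44.35/13.8 = 3.213 m.
Froude number Fr = V/√(g·D_h) = 3.099/√(9.81×3.213) = 0.552, which is less than 1, so the flow is subcritical.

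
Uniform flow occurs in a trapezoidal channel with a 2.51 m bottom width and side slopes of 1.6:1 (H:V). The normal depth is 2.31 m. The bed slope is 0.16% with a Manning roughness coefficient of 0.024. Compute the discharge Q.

Q = 28.1 m³/s

With bottom width b = 2.51 m and side slope z = 1.6: A = (b + zy)y = (2.51 + 1.6×2.31)×2.31 = 14.34 m²; P = b + 2y√(1+z²) = 2.51 + 2×2.31×1.887 = 11.23 m.
Hydraulic radius R = A/P = 14.34/11.23 = 1.277 m.
Manning's equation: Q = (1/n) A R^(2/3) S^(1/2) = (1/0.024) × 14.34 × 1.277^(2/3) × 0.0016^(1/2) = 28.1 m³/s.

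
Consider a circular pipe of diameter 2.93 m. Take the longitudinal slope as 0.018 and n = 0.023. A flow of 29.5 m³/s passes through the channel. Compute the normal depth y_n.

y_n = 2.22 m

Manning's equation rearranged: A R^(2/3) = nQ / (1·√S) = 0.023 × 29.5 / (√0.018) = 5.057.
At y = 2.72 m: A R^(2/3) = 5.89 — high.
At y = 1.62 m: A R^(2/3) = 3.236 — low.
At y = 2.22 m: A R^(2/3) = 5.055 — ≈ 5.057.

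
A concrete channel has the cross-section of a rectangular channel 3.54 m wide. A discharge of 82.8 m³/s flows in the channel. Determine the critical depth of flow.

y_c = 3.82 m

For a rectangular channel, critical depth y_c = (q²/g)^(1/3) where q = Q/b = 82.8/3.54 = 23.39 m²/s.
So y_c = (23.39²/9.81)^(1/3) = 3.82 m.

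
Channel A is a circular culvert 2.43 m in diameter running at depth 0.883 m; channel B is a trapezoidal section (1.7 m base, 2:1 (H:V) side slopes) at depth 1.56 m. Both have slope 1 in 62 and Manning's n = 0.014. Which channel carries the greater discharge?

channel B

Channel A: For a circular section of diameter D = 2.43 m at depth y = 0.883 m, the central angle is θ = 2 arccos(1 − 2y/D) = 2.588 rad. Then A = (D²/8)(θ − sin θ) = 1.522 m² and P = Dθ/2 = 3.144 m. Hydraulic radius R = A/P = 1.522/3.144 = 0.4841 m. Q_A = (1/0.014)·1.522·0.4841^(2/3)·√0.01613 = 8.514 m³/s.
Channel B: With bottom width b = 1.7 m and side slope z = 2: A = (b + zy)y = (1.7 + 2×1.56)×1.56 = 7.519 m²; P = b + 2y√(1+z²) = 1.7 + 2×1.56×2.236 = 8.677 m. Hydraulic radius R = A/P = 7.519/8.677 = 0.8666 m. Q_B = (1/0.014)·7.519·0.8666^(2/3)·√0.01613 = 62 m³/s.
Q_A = 8.514 m³/s vs Q_B = 62 m³/s, so channel B carries more.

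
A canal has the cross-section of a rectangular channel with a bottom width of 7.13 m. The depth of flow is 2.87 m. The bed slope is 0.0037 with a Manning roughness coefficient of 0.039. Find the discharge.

Flow area A = b·y = 7.13 × 2.87 = 20.46 m². Wetted perimeter P = b + 2y = 7.13 + 2×2.87 = 12.87 m.
Hydraulic radius R = A/P = 20.46/12.87 = 1.59 m.
Manning's equation: Q = (1/n) A R^(2/3) S^(1/2) = (1/0.039) × 20.46 × 1.59^(2/3) × 0.0037^(1/2) = 43.5 m³/s.

Q = 43.5 m³/s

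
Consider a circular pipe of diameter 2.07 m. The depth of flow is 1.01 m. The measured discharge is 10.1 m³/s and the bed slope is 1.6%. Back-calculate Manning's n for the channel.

For a circular section of diameter D = 2.07 m at depth y = 1.01 m, the central angle is θ = 2 arccos(1 − 2y/D) = 3.093 rad. Then A = (D²/8)(θ − sin θ) = 1.631 m² and P = Dθ/2 = 3.202 m.
Hydraulic radius R = A/P = 1.631/3.202 = 0.5094 m.
Rearranging Manning's equation: n = (1/Q) A R^(2/3) S^(1/2) = (1/10.1) × 1.631 × 0.5094^(2/3) × √0.016 = 0.013.

n = 0.013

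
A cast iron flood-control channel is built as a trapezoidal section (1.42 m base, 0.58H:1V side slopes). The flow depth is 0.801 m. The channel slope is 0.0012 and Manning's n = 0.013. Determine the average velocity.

V = 1.59 m/s

With bottom width b = 1.42 m and side slope z = 0.58: A = (b + zy)y = (1.42 + 0.58×0.801)×0.801 = 1.51 m²; P = b + 2y√(1+z²) = 1.42 + 2×0.801×1.156 = 3.272 m.
Hydraulic radius R = A/P = 1.51/3.272 = 0.4614 m.
From Manning's equation, V = (1/n) R^(2/3) S^(1/2) = (1/0.013) × 0.4614^(2/3) × 0.0012^(1/2) = 1.59 m/s.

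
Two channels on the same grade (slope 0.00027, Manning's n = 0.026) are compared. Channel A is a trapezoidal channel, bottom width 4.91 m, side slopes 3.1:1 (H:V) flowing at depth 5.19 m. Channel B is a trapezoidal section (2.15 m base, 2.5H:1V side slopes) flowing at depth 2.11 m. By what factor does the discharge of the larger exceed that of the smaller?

Channel A: With bottom width b = 4.91 m and side slope z = 3.1: A = (b + zy)y = (4.91 + 3.1×5.19)×5.19 = 109 m²; P = b + 2y√(1+z²) = 4.91 + 2×5.19×3.257 = 38.72 m. Hydraulic radius R = A/P = 109/38.72 = 2.815 m. Q_A = (1/0.026)·109·2.815^(2/3)·√0.00027 = 137.3 m³/s.
Channel B: With bottom width b = 2.15 m and side slope z = 2.5: A = (b + zy)y = (2.15 + 2.5×2.11)×2.11 = 15.67 m²; P = b + 2y√(1+z²) = 2.15 + 2×2.11×2.693 = 13.51 m. Hydraulic radius R = A/P = 15.67/13.51 = 1.159 m. Q_B = (1/0.026)·15.67·1.159^(2/3)·√0.00027 = 10.93 m³/s.
The larger discharge is 137.3 m³/s and the smaller is 10.93 m³/s; the ratio is 12.6.

12.6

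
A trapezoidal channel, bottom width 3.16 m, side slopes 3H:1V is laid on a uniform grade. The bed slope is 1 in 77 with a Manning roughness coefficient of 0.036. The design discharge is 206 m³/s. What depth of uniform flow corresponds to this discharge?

y_n = 3.33 m

Manning's equation rearranged: A R^(2/3) = nQ / (1·√S) = 0.036 × 206 / (√0.01299) = 65.08.
At y = 4.15 m: A R^(2/3) = 109.7 — too large.
At y = 2.71 m: A R^(2/3) = 40.22 — too small.
At y = 3.33 m: A R^(2/3) = 64.99 — ≈ 65.08.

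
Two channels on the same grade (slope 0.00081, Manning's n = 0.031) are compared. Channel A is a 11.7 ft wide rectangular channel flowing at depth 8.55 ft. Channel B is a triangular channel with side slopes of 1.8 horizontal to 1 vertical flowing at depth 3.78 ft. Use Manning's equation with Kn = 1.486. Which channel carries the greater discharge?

channel A

Channel A: Flow area A = b·y = 11.7 × 8.55 = 100 ft². Wetted perimeter P = b + 2y = 11.7 + 2×8.55 = 28.8 ft. Hydraulic radius R = A/P = 100/28.8 = 3.473 ft. Q_A = (1.486/0.031)·100·3.473^(2/3)·√0.00081 = 313 ft³/s.
Channel B: For a triangular section with side slope z = 1.8: A = zy² = 1.8×3.78² = 25.72 ft²; P = 2y√(1+z²) = 2×3.78×2.059 = 15.57 ft. Hydraulic radius R = A/P = 25.72/15.57 = 1.652 ft. Q_B = (1.486/0.031)·25.72·1.652^(2/3)·√0.00081 = 49.04 ft³/s.
Q_A = 313 ft³/s vs Q_B = 49.04 ft³/s, so channel A carries more.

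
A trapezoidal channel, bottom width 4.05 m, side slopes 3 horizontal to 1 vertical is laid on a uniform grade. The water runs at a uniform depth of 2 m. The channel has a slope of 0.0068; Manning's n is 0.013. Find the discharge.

Q = 144 m³/s

With bottom width b = 4.05 m and side slope z = 3: A = (b + zy)y = (4.05 + 3×2)×2 = 20.1 m²; P = b + 2y√(1+z²) = 4.05 + 2×2×3.162 = 16.7 m.
Hydraulic radius R = A/P = 20.1/16.7 = 1.204 m.
Manning's equation: Q = (1/n) A R^(2/3) S^(1/2) = (1/0.013) × 20.1 × 1.204^(2/3) × 0.0068^(1/2) = 144 m³/s.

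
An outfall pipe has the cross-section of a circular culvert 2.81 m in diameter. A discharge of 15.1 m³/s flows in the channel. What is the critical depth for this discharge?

y_c = 1.72 m

At critical depth, Q² T / (g A³) = 1, i.e. A³/T = Q²/g = 15.1²/9.81 = 23.24.
Try y = 1.95 m: A³/T = 37.41 — high.
Try y = 1.72 m: A³/T = 23 — ≈ 23.24.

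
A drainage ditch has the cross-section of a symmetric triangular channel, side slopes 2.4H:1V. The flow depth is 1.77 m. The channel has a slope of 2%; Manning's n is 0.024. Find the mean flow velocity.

For a triangular section with side slope z = 2.4: A = zy² = 2.4×1.77² = 7.519 m²; P = 2y√(1+z²) = 2×1.77×2.6 = 9.204 m.
Hydraulic radius R = A/P = 7.519/9.204 = 0.8169 m.
From Manning's equation, V = (1/n) R^(2/3) S^(1/2) = (1/0.024) × 0.8169^(2/3) × 0.02^(1/2) = 5.15 m/s.

V = 5.15 m/s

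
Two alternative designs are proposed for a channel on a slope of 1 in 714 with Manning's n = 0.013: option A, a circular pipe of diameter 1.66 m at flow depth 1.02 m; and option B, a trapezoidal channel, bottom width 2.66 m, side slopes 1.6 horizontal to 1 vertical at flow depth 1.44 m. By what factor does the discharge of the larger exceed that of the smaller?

7.85

Channel A: For a circular section of diameter D = 1.66 m at depth y = 1.02 m, the central angle is θ = 2 arccos(1 − 2y/D) = 3.604 rad. Then A = (D²/8)(θ − sin θ) = 1.395 m² and P = Dθ/2 = 2.991 m. Hydraulic radius R = A/P = 1.395/2.991 = 0.4663 m. Q_A = (1/0.013)·1.395·0.4663^(2/3)·√0.001401 = 2.415 m³/s.
Channel B: With bottom width b = 2.66 m and side slope z = 1.6: A = (b + zy)y = (2.66 + 1.6×1.44)×1.44 = 7.148 m²; P = b + 2y√(1+z²) = 2.66 + 2×1.44×1.887 = 8.094 m. Hydraulic radius R = A/P = 7.148/8.094 = 0.8831 m. Q_B = (1/0.013)·7.148·0.8831^(2/3)·√0.001401 = 18.94 m³/s.
The larger discharge is 18.94 m³/s and the smaller is 2.415 m³/s; the ratio is 7.85.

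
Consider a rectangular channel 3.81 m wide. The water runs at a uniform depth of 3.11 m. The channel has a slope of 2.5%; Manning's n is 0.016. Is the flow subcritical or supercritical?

supercritical

Flow area A = b·y = 3.81 × 3.11 = 11.85 m². Wetted perimeter P = b + 2y = 3.81 + 2×3.11 = 10.03 m.
Hydraulic radius R = A/P = 11.85/10.03 = 1.181 m.
V = (1/n) R^(2/3) √S = (1/0.016) × 1.181^(2/3) × √0.025 = 11.04 m/s. Hydraulic depth D_h = A/T = 11.85/3.81 = 3.11 m.
Froude number Fr = V/√(g·D_h) = 11.04/√(9.81×3.11) = 2, which is greater than 1, so the flow is supercritical.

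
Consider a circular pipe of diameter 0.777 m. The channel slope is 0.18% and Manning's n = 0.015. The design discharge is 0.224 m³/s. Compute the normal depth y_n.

y_n = 0.388 m

Manning's equation rearranged: A R^(2/3) = nQ / (1·√S) = 0.015 × 0.224 / (√0.0018) = 0.0792.
Try y = 0.347 m: A R^(2/3) = 0.06536 — low.
Try y = 0.469 m: A R^(2/3) = 0.1078 — high.
Try y = 0.388 m: A R^(2/3) = 0.07935 — matches.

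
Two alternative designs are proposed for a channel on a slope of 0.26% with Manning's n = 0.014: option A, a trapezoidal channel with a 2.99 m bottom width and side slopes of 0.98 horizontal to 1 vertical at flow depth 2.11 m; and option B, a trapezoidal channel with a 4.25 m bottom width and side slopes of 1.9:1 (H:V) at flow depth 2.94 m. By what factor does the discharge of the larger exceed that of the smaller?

3.44

Channel A: With bottom width b = 2.99 m and side slope z = 0.98: A = (b + zy)y = (2.99 + 0.98×2.11)×2.11 = 10.67 m²; P = b + 2y√(1+z²) = 2.99 + 2×2.11×1.4 = 8.899 m. Hydraulic radius R = A/P = 10.67/8.899 = 1.199 m. Q_A = (1/0.014)·10.67·1.199^(2/3)·√0.0026 = 43.88 m³/s.
Channel B: With bottom width b = 4.25 m and side slope z = 1.9: A = (b + zy)y = (4.25 + 1.9×2.94)×2.94 = 28.92 m²; P = b + 2y√(1+z²) = 4.25 + 2×2.94×2.147 = 16.87 m. Hydraulic radius R = A/P = 28.92/16.87 = 1.714 m. Q_B = (1/0.014)·28.92·1.714^(2/3)·√0.0026 = 150.8 m³/s.
The larger discharge is 150.8 m³/s and the smaller is 43.88 m³/s; the ratio is 3.44.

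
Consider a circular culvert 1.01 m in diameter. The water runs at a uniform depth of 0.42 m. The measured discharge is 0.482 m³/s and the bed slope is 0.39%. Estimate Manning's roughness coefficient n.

n = 0.015

For a circular section of diameter D = 1.01 m at depth y = 0.42 m, the central angle is θ = 2 arccos(1 − 2y/D) = 2.803 rad. Then A = (D²/8)(θ − sin θ) = 0.3151 m² and P = Dθ/2 = 1.416 m.
Hydraulic radius R = A/P = 0.3151/1.416 = 0.2226 m.
Rearranging Manning's equation: n = (1/Q) A R^(2/3) S^(1/2) = (1/0.482) × 0.3151 × 0.2226^(2/3) × √0.0039 = 0.015.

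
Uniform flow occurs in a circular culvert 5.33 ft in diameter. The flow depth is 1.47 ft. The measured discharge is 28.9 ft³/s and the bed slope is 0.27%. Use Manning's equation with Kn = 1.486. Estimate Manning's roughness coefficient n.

For a circular section of diameter D = 5.33 ft at depth y = 1.47 ft, the central angle is θ = 2 arccos(1 − 2y/D) = 2.212 rad. Then A = (D²/8)(θ − sin θ) = 5.007 ft² and P = Dθ/2 = 5.894 ft.
Hydraulic radius R = A/P = 5.007/5.894 = 0.8495 ft.
Rearranging Manning's equation: n = (1.486/Q) A R^(2/3) S^(1/2) = (1.486/28.9) × 5.007 × 0.8495^(2/3) × √0.0027 = 0.012.

n = 0.012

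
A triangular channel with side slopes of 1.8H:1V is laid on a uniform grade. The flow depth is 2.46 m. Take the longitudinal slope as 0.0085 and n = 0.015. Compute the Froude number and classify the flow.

For a triangular section with side slope z = 1.8: A = zy² = 1.8×2.46² = 10.89 m²; P = 2y√(1+z²) = 2×2.46×2.059 = 10.13 m.
Hydraulic radius R = A/P = 10.89/10.13 = 1.075 m.
V = (1/n) R^(2/3) √S = (1/0.015) × 1.075^(2/3) × √0.0085 = 6.451 m/s. Hydraulic depth D_h = A/T = 10.89/8.856 = 1.23 m.
Froude number Fr = V/√(g·D_h) = 6.451/√(9.81×1.23) = 1.86, which is greater than 1, so the flow is supercritical.

supercritical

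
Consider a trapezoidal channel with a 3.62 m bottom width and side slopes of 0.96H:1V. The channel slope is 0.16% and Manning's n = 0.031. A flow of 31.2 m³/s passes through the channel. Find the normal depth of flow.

Manning's equation rearranged: A R^(2/3) = nQ / (1·√S) = 0.031 × 31.2 / (√0.0016) = 24.18.
Try y = 2.42 m: A R^(2/3) = 17.93 — short.
Try y = 2.83 m: A R^(2/3) = 24.16 — matches.

y_n = 2.83 m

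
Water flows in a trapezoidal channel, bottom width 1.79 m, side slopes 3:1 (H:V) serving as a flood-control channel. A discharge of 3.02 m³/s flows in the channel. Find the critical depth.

y_c = 0.5 m

At critical depth, Q² T / (g A³) = 1, i.e. A³/T = Q²/g = 3.02²/9.81 = 0.9297.
At y = 0.422 m: A³/T = 0.4963 — too small.
At y = 0.623 m: A³/T = 2.143 — too large.
At y = 0.5 m: A³/T = 0.9293 — matches.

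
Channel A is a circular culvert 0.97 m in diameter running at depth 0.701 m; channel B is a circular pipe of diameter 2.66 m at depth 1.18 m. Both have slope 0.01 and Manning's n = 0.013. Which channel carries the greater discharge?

Channel A: For a circular section of diameter D = 0.97 m at depth y = 0.701 m, the central angle is θ = 2 arccos(1 − 2y/D) = 4.065 rad. Then A = (D²/8)(θ − sin θ) = 0.5719 m² and P = Dθ/2 = 1.971 m. Hydraulic radius R = A/P = 0.5719/1.971 = 0.2901 m. Q_A = (1/0.013)·0.5719·0.2901^(2/3)·√0.01 = 1.928 m³/s.
Channel B: For a circular section of diameter D = 2.66 m at depth y = 1.18 m, the central angle is θ = 2 arccos(1 − 2y/D) = 2.916 rad. Then A = (D²/8)(θ − sin θ) = 2.38 m² and P = Dθ/2 = 3.878 m. Hydraulic radius R = A/P = 2.38/3.878 = 0.6139 m. Q_B = (1/0.013)·2.38·0.6139^(2/3)·√0.01 = 13.23 m³/s.
Q_A = 1.928 m³/s vs Q_B = 13.23 m³/s, so channel B carries more.

channel B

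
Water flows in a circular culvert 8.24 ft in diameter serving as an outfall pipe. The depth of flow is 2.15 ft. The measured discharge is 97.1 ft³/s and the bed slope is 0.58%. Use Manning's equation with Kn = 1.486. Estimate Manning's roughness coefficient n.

n = 0.015

For a circular section of diameter D = 8.24 ft at depth y = 2.15 ft, the central angle is θ = 2 arccos(1 − 2y/D) = 2.144 rad. Then A = (D²/8)(θ − sin θ) = 11.07 ft² and P = Dθ/2 = 8.835 ft.
Hydraulic radius R = A/P = 11.07/8.835 = 1.253 ft.
Rearranging Manning's equation: n = (1.486/Q) A R^(2/3) S^(1/2) = (1.486/97.1) × 11.07 × 1.253^(2/3) × √0.0058 = 0.015.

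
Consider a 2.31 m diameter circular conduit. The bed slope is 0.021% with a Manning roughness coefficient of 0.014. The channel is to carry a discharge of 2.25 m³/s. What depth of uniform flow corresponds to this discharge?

y_n = 1.49 m

Manning's equation rearranged: A R^(2/3) = nQ / (1·√S) = 0.014 × 2.25 / (√0.00021) = 2.174.
At y = 1.83 m: A R^(2/3) = 2.813 — high.
At y = 1.49 m: A R^(2/3) = 2.174 — matches.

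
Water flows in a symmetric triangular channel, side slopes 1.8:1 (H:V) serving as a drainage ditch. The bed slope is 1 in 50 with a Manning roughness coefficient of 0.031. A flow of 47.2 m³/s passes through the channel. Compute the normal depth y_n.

y_n = 2.37 m

Manning's equation rearranged: A R^(2/3) = nQ / (1·√S) = 0.031 × 47.2 / (√0.02) = 10.35.
Trying y = 2.94 m: A R^(2/3) = 18.39 — too large.
Trying y = 2.37 m: A R^(2/3) = 10.35 — ≈ 10.35.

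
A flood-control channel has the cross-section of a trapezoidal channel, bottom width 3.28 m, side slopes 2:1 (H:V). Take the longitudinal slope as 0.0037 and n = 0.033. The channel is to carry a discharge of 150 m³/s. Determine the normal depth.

Manning's equation rearranged: A R^(2/3) = nQ / (1·√S) = 0.033 × 150 / (√0.0037) = 81.38.
At y = 3.59 m: A R^(2/3) = 58.45 — low.
At y = 4.85 m: A R^(2/3) = 116.6 — high.
At y = 4.15 m: A R^(2/3) = 81.3 — matches.

y_n = 4.15 m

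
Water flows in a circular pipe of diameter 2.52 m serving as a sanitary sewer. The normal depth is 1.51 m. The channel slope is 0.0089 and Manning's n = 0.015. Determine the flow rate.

For a circular section of diameter D = 2.52 m at depth y = 1.51 m, the central angle is θ = 2 arccos(1 − 2y/D) = 3.541 rad. Then A = (D²/8)(θ − sin θ) = 3.12 m² and P = Dθ/2 = 4.462 m.
Hydraulic radius R = A/P = 3.12/4.462 = 0.6992 m.
Manning's equation: Q = (1/n) A R^(2/3) S^(1/2) = (1/0.015) × 3.12 × 0.6992^(2/3) × 0.0089^(1/2) = 15.5 m³/s.

Q = 15.5 m³/s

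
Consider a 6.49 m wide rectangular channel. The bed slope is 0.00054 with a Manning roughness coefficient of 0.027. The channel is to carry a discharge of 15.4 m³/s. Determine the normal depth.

Manning's equation rearranged: A R^(2/3) = nQ / (1·√S) = 0.027 × 15.4 / (√0.00054) = 17.89.
At y = 2.5 m: A R^(2/3) = 20.42 — high.
At y = 1.67 m: A R^(2/3) = 11.57 — low.
At y = 2.27 m: A R^(2/3) = 17.87 — close enough.

y_n = 2.27 m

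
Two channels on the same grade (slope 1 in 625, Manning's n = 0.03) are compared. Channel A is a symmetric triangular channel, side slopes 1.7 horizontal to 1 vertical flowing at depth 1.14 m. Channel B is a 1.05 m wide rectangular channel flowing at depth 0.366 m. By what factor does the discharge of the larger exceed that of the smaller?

Channel A: For a triangular section with side slope z = 1.7: A = zy² = 1.7×1.14² = 2.209 m²; P = 2y√(1+z²) = 2×1.14×1.972 = 4.497 m. Hydraulic radius R = A/P = 2.209/4.497 = 0.4913 m. Q_A = (1/0.03)·2.209·0.4913^(2/3)·√0.0016 = 1.834 m³/s.
Channel B: Flow area A = b·y = 1.05 × 0.366 = 0.3843 m². Wetted perimeter P = b + 2y = 1.05 + 2×0.366 = 1.782 m. Hydraulic radius R = A/P = 0.3843/1.782 = 0.2157 m. Q_B = (1/0.03)·0.3843·0.2157^(2/3)·√0.0016 = 0.1843 m³/s.
The larger discharge is 1.834 m³/s and the smaller is 0.1843 m³/s; the ratio is 9.95.

9.95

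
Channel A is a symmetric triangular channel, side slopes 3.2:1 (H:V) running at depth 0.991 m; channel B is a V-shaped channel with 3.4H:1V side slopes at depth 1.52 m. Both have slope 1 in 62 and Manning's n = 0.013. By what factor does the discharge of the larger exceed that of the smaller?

3.34

Channel A: For a triangular section with side slope z = 3.2: A = zy² = 3.2×0.991² = 3.143 m²; P = 2y√(1+z²) = 2×0.991×3.353 = 6.645 m. Hydraulic radius R = A/P = 3.143/6.645 = 0.4729 m. Q_A = (1/0.013)·3.143·0.4729^(2/3)·√0.01613 = 18.64 m³/s.
Channel B: For a triangular section with side slope z = 3.4: A = zy² = 3.4×1.52² = 7.855 m²; P = 2y√(1+z²) = 2×1.52×3.544 = 10.77 m. Hydraulic radius R = A/P = 7.855/10.77 = 0.7291 m. Q_B = (1/0.013)·7.855·0.7291^(2/3)·√0.01613 = 62.17 m³/s.
The larger discharge is 62.17 m³/s and the smaller is 18.64 m³/s; the ratio is 3.34.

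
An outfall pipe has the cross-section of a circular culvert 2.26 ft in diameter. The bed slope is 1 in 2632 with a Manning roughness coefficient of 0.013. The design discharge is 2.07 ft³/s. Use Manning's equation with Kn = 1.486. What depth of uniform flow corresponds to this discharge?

Manning's equation rearranged: A R^(2/3) = nQ / (1.486·√S) = 0.013 × 2.07 / (1.486 × √0.0003799) = 0.929.
Trying y = 0.798 ft: A R^(2/3) = 0.7329 — low.
Trying y = 1.13 ft: A R^(2/3) = 1.371 — high.
Trying y = 0.907 ft: A R^(2/3) = 0.9295 — close enough.

y_n = 0.907 ft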